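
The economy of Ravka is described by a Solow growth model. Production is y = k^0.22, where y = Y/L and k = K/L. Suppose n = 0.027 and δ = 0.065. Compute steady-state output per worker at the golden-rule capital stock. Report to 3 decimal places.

The effective depreciation rate is n + δ = 0.027 + 0.065 = 0.092.
Golden rule sets MPK = n+δ: 0.22·k^(0.22−1) = 0.092, so k_gold = (0.22/0.092)^(1/0.78) ≈ 3.0579.
Output: y_gold = k_gold^0.22 = 3.0579^0.22 ≈ 1.2788.

y_gold ≈ 1.279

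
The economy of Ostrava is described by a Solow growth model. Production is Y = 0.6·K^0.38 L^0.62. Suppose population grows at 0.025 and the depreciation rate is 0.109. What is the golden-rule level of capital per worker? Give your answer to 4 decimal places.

k_gold ≈ 2.3567

n + δ = 0.025 + 0.109 = 0.134.
Setting f'(k) = n+δ gives 0.38·0.6·k^(0.38−1) = 0.134, hence k_gold = (0.38·0.6/0.134)^(1/0.62) ≈ 2.3567.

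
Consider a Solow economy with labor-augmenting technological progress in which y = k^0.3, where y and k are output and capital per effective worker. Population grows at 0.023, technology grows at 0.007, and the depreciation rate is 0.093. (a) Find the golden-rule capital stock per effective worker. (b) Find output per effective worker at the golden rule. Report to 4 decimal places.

The effective depreciation rate is n + g + δ = 0.023 + 0.007 + 0.093 = 0.123.
Golden rule sets MPK = n+g+δ: 0.3·k^(0.3−1) = 0.123, so k_gold = (0.3/0.123)^(1/0.7) ≈ 3.5741.
y_gold = 3.5741^0.3 ≈ 1.4654.

(a) k_gold ≈ 3.5741; (b) y_gold ≈ 1.4654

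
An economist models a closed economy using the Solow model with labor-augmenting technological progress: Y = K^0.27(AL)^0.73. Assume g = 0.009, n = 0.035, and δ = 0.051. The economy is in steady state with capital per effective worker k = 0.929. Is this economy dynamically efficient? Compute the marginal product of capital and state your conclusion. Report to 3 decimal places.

dynamically efficient; MPK ≈ 0.285

Capital per effective worker breaks even when investment replaces (n + g + δ)·k; here n + g + δ = 0.095.
MPK = 0.27·k^(0.27−1) = 0.27·0.929^(-0.73) ≈ 0.2849.
MPK > 0.095, so the economy is dynamically efficient (under-saving).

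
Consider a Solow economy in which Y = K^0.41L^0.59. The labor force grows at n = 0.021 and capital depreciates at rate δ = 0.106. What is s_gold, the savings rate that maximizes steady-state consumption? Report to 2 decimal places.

The effective depreciation rate is n + δ = 0.021 + 0.106 = 0.127.
At the golden rule MPK = n+δ, and in any Cobb-Douglas steady state s = (n+δ)·k/y = MPK·k/y = capital's share 0.41.

s_gold = 0.41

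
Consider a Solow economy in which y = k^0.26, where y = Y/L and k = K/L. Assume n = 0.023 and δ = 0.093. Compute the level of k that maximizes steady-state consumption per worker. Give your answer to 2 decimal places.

k_gold ≈ 2.98

The effective depreciation rate is n + δ = 0.023 + 0.093 = 0.116.
Maximizing c = f(k) − (n+δ)·k gives f'(k) = n+δ, i.e. 0.26·k^(0.26−1) = 0.116, so k_gold = (0.26/0.116)^(1/0.74) ≈ 2.9762.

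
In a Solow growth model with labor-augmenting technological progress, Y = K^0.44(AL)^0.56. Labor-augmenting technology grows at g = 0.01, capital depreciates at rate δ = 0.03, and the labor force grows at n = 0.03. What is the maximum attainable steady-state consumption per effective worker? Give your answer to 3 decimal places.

c_gold ≈ 2.374

Capital per effective worker breaks even when investment replaces (n + g + δ)·k; here n + g + δ = 0.07.
Golden rule sets MPK = n+g+δ: 0.44·k^(0.44−1) = 0.07, so k_gold = (0.44/0.07)^(1/0.56) ≈ 26.6461.
y_gold = 26.6461^0.44 ≈ 4.2391.
c_gold = y_gold − (n+g+δ)·k_gold = 4.2391 − 0.07·26.6461 ≈ 2.3739.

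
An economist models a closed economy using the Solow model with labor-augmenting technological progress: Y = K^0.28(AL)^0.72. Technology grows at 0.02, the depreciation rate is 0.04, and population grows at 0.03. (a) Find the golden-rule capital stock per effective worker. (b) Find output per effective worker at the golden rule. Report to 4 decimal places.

Capital per effective worker breaks even when investment replaces (n + g + δ)·k; here n + g + δ = 0.09.
At the golden rule the marginal product of capital equals n+g+δ: 0.28·k^(0.28−1) = 0.09. Solving, k_gold = (0.28/0.09)^(1/0.72) ≈ 4.8373.
y_gold = 4.8373^0.28 ≈ 1.5549.

(a) k_gold ≈ 4.8373; (b) y_gold ≈ 1.5549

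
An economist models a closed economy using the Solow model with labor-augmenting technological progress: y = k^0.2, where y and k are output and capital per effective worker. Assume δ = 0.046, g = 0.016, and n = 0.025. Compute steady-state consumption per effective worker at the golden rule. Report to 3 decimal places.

c_gold ≈ 0.985

Capital per effective worker breaks even when investment replaces (n + g + δ)·k; here n + g + δ = 0.087.
Setting f'(k) = n+g+δ gives 0.2·k^(0.2−1) = 0.087, hence k_gold = (0.2/0.087)^(1/0.8) ≈ 2.8307.
y_gold = 2.8307^0.2 ≈ 1.2313.
c_gold = y_gold − (n+g+δ)·k_gold = 1.2313 − 0.087·2.8307 ≈ 0.9851.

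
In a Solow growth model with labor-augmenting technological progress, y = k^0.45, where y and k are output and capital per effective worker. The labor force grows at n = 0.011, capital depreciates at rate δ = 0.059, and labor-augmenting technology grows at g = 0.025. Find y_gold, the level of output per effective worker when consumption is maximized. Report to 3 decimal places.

Break-even investment rate: n + g + δ = 0.011 + 0.025 + 0.059 = 0.095.
Golden rule sets MPK = n+g+δ: 0.45·k^(0.45−1) = 0.095, so k_gold = (0.45/0.095)^(1/0.55) ≈ 16.9107.
Output: y_gold = k_gold^0.45 = 16.9107^0.45 ≈ 3.5700.

y_gold ≈ 3.570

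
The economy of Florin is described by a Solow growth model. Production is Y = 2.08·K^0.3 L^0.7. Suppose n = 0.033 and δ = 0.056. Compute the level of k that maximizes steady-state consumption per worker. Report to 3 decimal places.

k_gold ≈ 16.154

Capital per worker breaks even when investment replaces (n + δ)·k; here n + δ = 0.089.
Setting f'(k) = n+δ gives 0.3·2.08·k^(0.3−1) = 0.089, hence k_gold = (0.3·2.08/0.089)^(1/0.7) ≈ 16.1539.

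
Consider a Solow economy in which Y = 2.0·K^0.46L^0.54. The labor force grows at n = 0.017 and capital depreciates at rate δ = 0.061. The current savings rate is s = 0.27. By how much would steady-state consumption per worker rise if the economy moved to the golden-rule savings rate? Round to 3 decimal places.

n + δ = 0.017 + 0.061 = 0.078.
Current steady state (s = 0.27): k* = (0.27·2.0/0.078)^(1/0.54) ≈ 35.9840, y* = 2.0·35.9840^0.46 ≈ 10.3954, c* = (1−0.27)·10.3954 ≈ 7.5886.
Setting f'(k) = n+δ gives 0.46·2.0·k^(0.46−1) = 0.078, hence k_gold = (0.46·2.0/0.078)^(1/0.54) ≈ 96.5199.
y_gold = 2.0·96.5199^0.46 ≈ 16.3664, c_gold = y_gold − 0.078·k_gold ≈ 8.8379.
Gain: Δc = 8.8379 − 7.5886 ≈ 1.2492.

Δc ≈ 1.249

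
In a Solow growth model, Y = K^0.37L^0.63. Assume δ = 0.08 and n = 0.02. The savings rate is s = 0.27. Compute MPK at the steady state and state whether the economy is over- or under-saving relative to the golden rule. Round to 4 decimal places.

Capital per worker breaks even when investment replaces (n + δ)·k; here n + δ = 0.1.
Steady-state k*: s·k^0.37 = 0.1·k gives k* = (0.27/0.1)^(1/0.63) ≈ 4.8384.
MPK = 0.37·4.8384^(-0.63) ≈ 0.1370.
MPK > n+δ = 0.1, so the economy is dynamically efficient (under-saving).

under-saving; MPK ≈ 0.1370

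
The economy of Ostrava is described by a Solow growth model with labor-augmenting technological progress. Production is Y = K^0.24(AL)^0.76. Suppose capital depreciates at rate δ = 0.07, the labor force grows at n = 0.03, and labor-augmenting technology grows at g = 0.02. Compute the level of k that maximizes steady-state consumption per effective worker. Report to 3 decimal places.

The effective depreciation rate is n + g + δ = 0.03 + 0.02 + 0.07 = 0.12.
Golden rule sets MPK = n+g+δ: 0.24·k^(0.24−1) = 0.12, so k_gold = (0.24/0.12)^(1/0.76) ≈ 2.4894.

k_gold ≈ 2.489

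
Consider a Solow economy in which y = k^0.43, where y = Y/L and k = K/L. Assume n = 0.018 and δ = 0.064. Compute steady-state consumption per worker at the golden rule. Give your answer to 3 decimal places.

c_gold ≈ 1.990

Capital per worker breaks even when investment replaces (n + δ)·k; here n + δ = 0.082.
Golden rule sets MPK = n+δ: 0.43·k^(0.43−1) = 0.082, so k_gold = (0.43/0.082)^(1/0.57) ≈ 18.3042.
y_gold = 18.3042^0.43 ≈ 3.4906.
c_gold = y_gold − (n+δ)·k_gold = 3.4906 − 0.082·18.3042 ≈ 1.9896.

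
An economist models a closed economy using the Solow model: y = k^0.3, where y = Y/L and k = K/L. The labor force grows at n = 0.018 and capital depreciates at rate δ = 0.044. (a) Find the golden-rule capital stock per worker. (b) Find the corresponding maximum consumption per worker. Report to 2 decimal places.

(a) k_gold ≈ 9.51; (b) c_gold ≈ 1.38

n + δ = 0.018 + 0.044 = 0.062.
Golden rule sets MPK = n+δ: 0.3·k^(0.3−1) = 0.062, so k_gold = (0.3/0.062)^(1/0.7) ≈ 9.5101.
y_gold = 9.5101^0.3 ≈ 1.9654; c_gold = y_gold − 0.062·k_gold ≈ 1.3758.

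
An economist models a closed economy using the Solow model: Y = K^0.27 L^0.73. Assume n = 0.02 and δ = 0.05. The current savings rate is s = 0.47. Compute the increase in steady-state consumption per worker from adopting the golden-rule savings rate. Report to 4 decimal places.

n + δ = 0.02 + 0.05 = 0.07.
Current steady state (s = 0.47): k* = (0.47/0.07)^(1/0.73) ≈ 13.5793, y* = 13.5793^0.27 ≈ 2.0224, c* = (1−0.47)·2.0224 ≈ 1.0719.
Golden rule sets MPK = n+δ: 0.27·k^(0.27−1) = 0.07, so k_gold = (0.27/0.07)^(1/0.73) ≈ 6.3548.
y_gold = 6.3548^0.27 ≈ 1.6475, c_gold = y_gold − 0.07·k_gold ≈ 1.2027.
Gain: Δc = 1.2027 − 1.0719 ≈ 0.1308.

Δc ≈ 0.1308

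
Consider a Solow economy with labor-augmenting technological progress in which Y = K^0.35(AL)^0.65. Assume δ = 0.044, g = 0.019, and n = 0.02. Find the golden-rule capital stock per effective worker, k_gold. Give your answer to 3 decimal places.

k_gold ≈ 9.152

Break-even investment rate: n + g + δ = 0.02 + 0.019 + 0.044 = 0.083.
At the golden rule the marginal product of capital equals n+g+δ: 0.35·k^(0.35−1) = 0.083. Solving, k_gold = (0.35/0.083)^(1/0.65) ≈ 9.1521.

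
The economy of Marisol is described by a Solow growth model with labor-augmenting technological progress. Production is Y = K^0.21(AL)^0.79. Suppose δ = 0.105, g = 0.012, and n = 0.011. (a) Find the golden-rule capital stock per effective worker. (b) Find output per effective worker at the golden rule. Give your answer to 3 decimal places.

(a) k_gold ≈ 1.871; (b) y_gold ≈ 1.141

n + g + δ = 0.011 + 0.012 + 0.105 = 0.128.
Maximizing c = f(k) − (n+g+δ)·k gives f'(k) = n+g+δ, i.e. 0.21·k^(0.21−1) = 0.128, so k_gold = (0.21/0.128)^(1/0.79) ≈ 1.8714.
y_gold = 1.8714^0.21 ≈ 1.1407.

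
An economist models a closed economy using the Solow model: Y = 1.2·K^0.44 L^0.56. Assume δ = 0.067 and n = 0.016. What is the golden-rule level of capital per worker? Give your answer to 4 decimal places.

k_gold ≈ 27.2221

The effective depreciation rate is n + δ = 0.016 + 0.067 = 0.083.
Setting f'(k) = n+δ gives 0.44·1.2·k^(0.44−1) = 0.083, hence k_gold = (0.44·1.2/0.083)^(1/0.56) ≈ 27.2221.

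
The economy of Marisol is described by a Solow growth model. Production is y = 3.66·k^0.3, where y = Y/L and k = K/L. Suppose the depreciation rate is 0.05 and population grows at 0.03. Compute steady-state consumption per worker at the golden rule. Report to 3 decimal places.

n + δ = 0.03 + 0.05 = 0.08.
Maximizing c = f(k) − (n+δ)·k gives f'(k) = n+δ, i.e. 0.3·3.66·k^(0.3−1) = 0.08, so k_gold = (0.3·3.66/0.08)^(1/0.7) ≈ 42.1714.
y_gold = 3.66·42.1714^0.3 ≈ 11.2457.
c_gold = y_gold − (n+δ)·k_gold = 11.2457 − 0.08·42.1714 ≈ 7.8720.

c_gold ≈ 7.872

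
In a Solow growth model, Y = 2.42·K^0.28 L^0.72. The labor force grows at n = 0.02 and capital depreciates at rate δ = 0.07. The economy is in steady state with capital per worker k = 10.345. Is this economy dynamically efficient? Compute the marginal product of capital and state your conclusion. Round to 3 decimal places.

Capital per worker breaks even when investment replaces (n + δ)·k; here n + δ = 0.09.
MPK = 0.28·2.42·k^(0.28−1) = 0.28·2.42·10.345^(-0.72) ≈ 0.1260.
MPK > 0.09, so the economy is dynamically efficient (under-saving).

dynamically efficient; MPK ≈ 0.126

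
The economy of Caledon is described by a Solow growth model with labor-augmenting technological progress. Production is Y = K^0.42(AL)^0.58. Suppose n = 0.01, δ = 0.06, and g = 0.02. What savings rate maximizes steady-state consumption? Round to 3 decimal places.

The effective depreciation rate is n + g + δ = 0.01 + 0.02 + 0.06 = 0.09.
At the golden rule MPK = n+g+δ, and in any Cobb-Douglas steady state s = (n+g+δ)·k/y = MPK·k/y = capital's share 0.42.

s_gold = 0.420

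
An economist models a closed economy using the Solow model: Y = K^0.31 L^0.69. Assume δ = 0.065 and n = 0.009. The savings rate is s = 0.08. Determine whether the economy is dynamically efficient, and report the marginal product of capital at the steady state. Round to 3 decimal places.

dynamically efficient; MPK ≈ 0.287

The effective depreciation rate is n + δ = 0.009 + 0.065 = 0.074.
Steady-state k*: s·k^0.31 = 0.074·k gives k* = (0.08/0.074)^(1/0.69) ≈ 1.1196.
MPK = 0.31·1.1196^(-0.69) ≈ 0.2868.
MPK > n+δ = 0.074, so the economy is dynamically efficient (under-saving).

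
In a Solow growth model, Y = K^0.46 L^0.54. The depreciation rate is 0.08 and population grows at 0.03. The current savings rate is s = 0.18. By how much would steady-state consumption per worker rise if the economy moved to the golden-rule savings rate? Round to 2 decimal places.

Δc ≈ 0.58

The effective depreciation rate is n + δ = 0.03 + 0.08 = 0.11.
Current steady state (s = 0.18): k* = (0.18/0.11)^(1/0.54) ≈ 2.4893, y* = 2.4893^0.46 ≈ 1.5212, c* = (1−0.18)·1.5212 ≈ 1.2474.
Setting f'(k) = n+δ gives 0.46·k^(0.46−1) = 0.11, hence k_gold = (0.46/0.11)^(1/0.54) ≈ 14.1474.
y_gold = 14.1474^0.46 ≈ 3.3831, c_gold = y_gold − 0.11·k_gold ≈ 1.8269.
Gain: Δc = 1.8269 − 1.2474 ≈ 0.5795.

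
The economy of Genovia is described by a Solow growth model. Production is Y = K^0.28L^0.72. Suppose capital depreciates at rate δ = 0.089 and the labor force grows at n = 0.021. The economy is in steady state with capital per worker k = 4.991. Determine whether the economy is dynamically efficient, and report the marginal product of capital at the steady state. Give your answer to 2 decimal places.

n + δ = 0.021 + 0.089 = 0.11.
MPK = 0.28·k^(0.28−1) = 0.28·4.991^(-0.72) ≈ 0.0880.
MPK < 0.11, so the economy is dynamically inefficient (over-saving).

dynamically inefficient; MPK ≈ 0.09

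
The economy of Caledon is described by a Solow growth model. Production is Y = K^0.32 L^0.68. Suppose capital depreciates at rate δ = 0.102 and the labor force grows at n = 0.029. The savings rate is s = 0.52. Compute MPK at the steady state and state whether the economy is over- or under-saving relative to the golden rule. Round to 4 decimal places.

n + δ = 0.029 + 0.102 = 0.131.
Steady-state k*: s·k^0.32 = 0.131·k gives k* = (0.52/0.131)^(1/0.68) ≈ 7.5943.
MPK = 0.32·7.5943^(-0.68) ≈ 0.0806.
MPK < n+δ = 0.131, so the economy is dynamically inefficient (over-saving).

over-saving; MPK ≈ 0.0806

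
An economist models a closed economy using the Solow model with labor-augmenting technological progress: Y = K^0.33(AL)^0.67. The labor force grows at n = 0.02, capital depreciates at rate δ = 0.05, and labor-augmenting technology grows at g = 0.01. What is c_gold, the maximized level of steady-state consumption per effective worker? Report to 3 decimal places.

Capital per effective worker breaks even when investment replaces (n + g + δ)·k; here n + g + δ = 0.08.
At the golden rule the marginal product of capital equals n+g+δ: 0.33·k^(0.33−1) = 0.08. Solving, k_gold = (0.33/0.08)^(1/0.67) ≈ 8.2898.
y_gold = 8.2898^0.33 ≈ 2.0096.
c_gold = y_gold − (n+g+δ)·k_gold = 2.0096 − 0.08·8.2898 ≈ 1.3465.

c_gold ≈ 1.346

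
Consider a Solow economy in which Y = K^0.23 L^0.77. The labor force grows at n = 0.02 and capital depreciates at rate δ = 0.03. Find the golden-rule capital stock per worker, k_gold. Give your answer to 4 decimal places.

n + δ = 0.02 + 0.03 = 0.05.
Setting f'(k) = n+δ gives 0.23·k^(0.23−1) = 0.05, hence k_gold = (0.23/0.05)^(1/0.77) ≈ 7.2565.

k_gold ≈ 7.2565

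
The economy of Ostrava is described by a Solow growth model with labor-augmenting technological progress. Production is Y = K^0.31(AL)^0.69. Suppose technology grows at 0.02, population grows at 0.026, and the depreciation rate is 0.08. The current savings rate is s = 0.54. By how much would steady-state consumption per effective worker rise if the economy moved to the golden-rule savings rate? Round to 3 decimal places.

The effective depreciation rate is n + g + δ = 0.026 + 0.02 + 0.08 = 0.126.
Current steady state (s = 0.54): k* = (0.54/0.126)^(1/0.69) ≈ 8.2409, y* = 8.2409^0.31 ≈ 1.9229, c* = (1−0.54)·1.9229 ≈ 0.8845.
Setting f'(k) = n+g+δ gives 0.31·k^(0.31−1) = 0.126, hence k_gold = (0.31/0.126)^(1/0.69) ≈ 3.6868.
y_gold = 3.6868^0.31 ≈ 1.4985, c_gold = y_gold − 0.126·k_gold ≈ 1.0340.
Gain: Δc = 1.0340 − 0.8845 ≈ 0.1495.

Δc ≈ 0.149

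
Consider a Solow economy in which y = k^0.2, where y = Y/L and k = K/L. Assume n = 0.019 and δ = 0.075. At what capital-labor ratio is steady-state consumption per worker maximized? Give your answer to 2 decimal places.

k_gold ≈ 2.57

Capital per worker breaks even when investment replaces (n + δ)·k; here n + δ = 0.094.
Maximizing c = f(k) − (n+δ)·k gives f'(k) = n+δ, i.e. 0.2·k^(0.2−1) = 0.094, so k_gold = (0.2/0.094)^(1/0.8) ≈ 2.5697.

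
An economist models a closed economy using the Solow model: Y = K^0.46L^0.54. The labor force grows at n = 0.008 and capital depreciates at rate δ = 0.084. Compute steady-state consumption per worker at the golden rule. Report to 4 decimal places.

Capital per worker breaks even when investment replaces (n + δ)·k; here n + δ = 0.092.
Setting f'(k) = n+δ gives 0.46·k^(0.46−1) = 0.092, hence k_gold = (0.46/0.092)^(1/0.54) ≈ 19.6965.
y_gold = 19.6965^0.46 ≈ 3.9393.
c_gold = y_gold − (n+δ)·k_gold = 3.9393 − 0.092·19.6965 ≈ 2.1272.

c_gold ≈ 2.1272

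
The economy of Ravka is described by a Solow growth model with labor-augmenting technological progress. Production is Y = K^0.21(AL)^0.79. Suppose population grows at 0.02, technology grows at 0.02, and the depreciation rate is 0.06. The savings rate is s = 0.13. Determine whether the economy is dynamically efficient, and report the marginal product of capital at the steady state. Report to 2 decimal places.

The effective depreciation rate is n + g + δ = 0.02 + 0.02 + 0.06 = 0.1.
Steady-state k*: s·k^0.21 = 0.1·k gives k* = (0.13/0.1)^(1/0.79) ≈ 1.3939.
MPK = 0.21·1.3939^(-0.79) ≈ 0.1615.
MPK > n+g+δ = 0.1, so the economy is dynamically efficient (under-saving).

dynamically efficient; MPK ≈ 0.16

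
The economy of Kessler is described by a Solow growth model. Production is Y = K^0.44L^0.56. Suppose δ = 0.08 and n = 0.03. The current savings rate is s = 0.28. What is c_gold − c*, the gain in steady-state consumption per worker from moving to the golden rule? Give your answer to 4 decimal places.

n + δ = 0.03 + 0.08 = 0.11.
Current steady state (s = 0.28): k* = (0.28/0.11)^(1/0.56) ≈ 5.3037, y* = 5.3037^0.44 ≈ 2.0836, c* = (1−0.28)·2.0836 ≈ 1.5002.
Maximizing c = f(k) − (n+δ)·k gives f'(k) = n+δ, i.e. 0.44·k^(0.44−1) = 0.11, so k_gold = (0.44/0.11)^(1/0.56) ≈ 11.8880.
y_gold = 11.8880^0.44 ≈ 2.9720, c_gold = y_gold − 0.11·k_gold ≈ 1.6643.
Gain: Δc = 1.6643 − 1.5002 ≈ 0.1641.

Δc ≈ 0.1641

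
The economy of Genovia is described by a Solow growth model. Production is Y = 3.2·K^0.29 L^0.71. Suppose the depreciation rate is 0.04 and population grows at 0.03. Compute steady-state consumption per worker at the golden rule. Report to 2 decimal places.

Break-even investment rate: n + δ = 0.03 + 0.04 = 0.07.
Setting f'(k) = n+δ gives 0.29·3.2·k^(0.29−1) = 0.07, hence k_gold = (0.29·3.2/0.07)^(1/0.71) ≈ 38.0992.
y_gold = 3.2·38.0992^0.29 ≈ 9.1963.
c_gold = y_gold − (n+δ)·k_gold = 9.1963 − 0.07·38.0992 ≈ 6.5294.

c_gold ≈ 6.53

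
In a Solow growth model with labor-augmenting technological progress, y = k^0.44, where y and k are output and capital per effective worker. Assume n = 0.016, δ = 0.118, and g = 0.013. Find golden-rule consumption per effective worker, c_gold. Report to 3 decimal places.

c_gold ≈ 1.325

The effective depreciation rate is n + g + δ = 0.016 + 0.013 + 0.118 = 0.147.
Setting f'(k) = n+g+δ gives 0.44·k^(0.44−1) = 0.147, hence k_gold = (0.44/0.147)^(1/0.56) ≈ 7.0834.
y_gold = 7.0834^0.44 ≈ 2.3665.
c_gold = y_gold − (n+g+δ)·k_gold = 2.3665 − 0.147·7.0834 ≈ 1.3252.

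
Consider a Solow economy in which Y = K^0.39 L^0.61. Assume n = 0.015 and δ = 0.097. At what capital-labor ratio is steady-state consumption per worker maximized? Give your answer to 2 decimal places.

k_gold ≈ 7.73

The effective depreciation rate is n + δ = 0.015 + 0.097 = 0.112.
At the golden rule the marginal product of capital equals n+δ: 0.39·k^(0.39−1) = 0.112. Solving, k_gold = (0.39/0.112)^(1/0.61) ≈ 7.7317.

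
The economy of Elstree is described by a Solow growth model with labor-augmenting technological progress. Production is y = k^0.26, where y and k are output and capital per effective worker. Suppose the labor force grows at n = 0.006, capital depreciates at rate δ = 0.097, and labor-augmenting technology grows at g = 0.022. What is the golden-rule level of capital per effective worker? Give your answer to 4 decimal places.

k_gold ≈ 2.6904

Capital per effective worker breaks even when investment replaces (n + g + δ)·k; here n + g + δ = 0.125.
Golden rule sets MPK = n+g+δ: 0.26·k^(0.26−1) = 0.125, so k_gold = (0.26/0.125)^(1/0.74) ≈ 2.6904.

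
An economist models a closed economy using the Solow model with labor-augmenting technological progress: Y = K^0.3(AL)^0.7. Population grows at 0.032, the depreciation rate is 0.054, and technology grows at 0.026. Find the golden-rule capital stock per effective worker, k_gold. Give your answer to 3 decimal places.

The effective depreciation rate is n + g + δ = 0.032 + 0.026 + 0.054 = 0.112.
Golden rule sets MPK = n+g+δ: 0.3·k^(0.3−1) = 0.112, so k_gold = (0.3/0.112)^(1/0.7) ≈ 4.0859.

k_gold ≈ 4.086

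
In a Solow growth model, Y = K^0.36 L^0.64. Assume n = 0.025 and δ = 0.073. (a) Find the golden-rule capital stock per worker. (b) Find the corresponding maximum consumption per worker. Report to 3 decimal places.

(a) k_gold ≈ 7.637; (b) c_gold ≈ 1.331

Break-even investment rate: n + δ = 0.025 + 0.073 = 0.098.
Golden rule sets MPK = n+δ: 0.36·k^(0.36−1) = 0.098, so k_gold = (0.36/0.098)^(1/0.64) ≈ 7.6372.
y_gold = 7.6372^0.36 ≈ 2.0790; c_gold = y_gold − 0.098·k_gold ≈ 1.3306.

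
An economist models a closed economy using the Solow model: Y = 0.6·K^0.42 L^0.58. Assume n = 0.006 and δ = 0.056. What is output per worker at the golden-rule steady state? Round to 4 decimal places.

y_gold ≈ 1.6564

Break-even investment rate: n + δ = 0.006 + 0.056 = 0.062.
Maximizing c = f(k) − (n+δ)·k gives f'(k) = n+δ, i.e. 0.42·0.6·k^(0.42−1) = 0.062, so k_gold = (0.42·0.6/0.062)^(1/0.58) ≈ 11.2206.
Output: y_gold = 0.6·k_gold^0.42 = 0.6·11.2206^0.42 ≈ 1.6564.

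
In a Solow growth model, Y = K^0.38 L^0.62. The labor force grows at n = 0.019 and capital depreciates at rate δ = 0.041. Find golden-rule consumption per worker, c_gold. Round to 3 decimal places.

Capital per worker breaks even when investment replaces (n + δ)·k; here n + δ = 0.06.
Golden rule sets MPK = n+δ: 0.38·k^(0.38−1) = 0.06, so k_gold = (0.38/0.06)^(1/0.62) ≈ 19.6316.
y_gold = 19.6316^0.38 ≈ 3.0997.
c_gold = y_gold − (n+δ)·k_gold = 3.0997 − 0.06·19.6316 ≈ 1.9218.

c_gold ≈ 1.922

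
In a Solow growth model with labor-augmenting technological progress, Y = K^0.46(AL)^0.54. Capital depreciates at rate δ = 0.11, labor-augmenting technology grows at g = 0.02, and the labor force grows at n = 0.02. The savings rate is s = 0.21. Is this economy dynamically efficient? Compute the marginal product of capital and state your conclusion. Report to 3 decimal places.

dynamically efficient; MPK ≈ 0.329

Break-even investment rate: n + g + δ = 0.02 + 0.02 + 0.11 = 0.15.
Steady-state k*: s·k^0.46 = 0.15·k gives k* = (0.21/0.15)^(1/0.54) ≈ 1.8647.
MPK = 0.46·1.8647^(-0.54) ≈ 0.3286.
MPK > n+g+δ = 0.15, so the economy is dynamically efficient (under-saving).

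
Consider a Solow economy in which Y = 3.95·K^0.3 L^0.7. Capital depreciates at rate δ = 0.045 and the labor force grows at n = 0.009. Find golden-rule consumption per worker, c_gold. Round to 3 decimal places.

c_gold ≈ 10.388

Capital per worker breaks even when investment replaces (n + δ)·k; here n + δ = 0.054.
Golden rule sets MPK = n+δ: 0.3·3.95·k^(0.3−1) = 0.054, so k_gold = (0.3·3.95/0.054)^(1/0.7) ≈ 82.4476.
y_gold = 3.95·82.4476^0.3 ≈ 14.8406.
c_gold = y_gold − (n+δ)·k_gold = 14.8406 − 0.054·82.4476 ≈ 10.3884.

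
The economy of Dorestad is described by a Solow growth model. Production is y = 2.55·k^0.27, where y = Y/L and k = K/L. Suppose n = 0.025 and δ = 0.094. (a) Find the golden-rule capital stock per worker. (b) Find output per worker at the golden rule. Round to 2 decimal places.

n + δ = 0.025 + 0.094 = 0.119.
Maximizing c = f(k) − (n+δ)·k gives f'(k) = n+δ, i.e. 0.27·2.55·k^(0.27−1) = 0.119, so k_gold = (0.27·2.55/0.119)^(1/0.73) ≈ 11.0745.
y_gold = 2.55·11.0745^0.27 ≈ 4.8810.

(a) k_gold ≈ 11.07; (b) y_gold ≈ 4.88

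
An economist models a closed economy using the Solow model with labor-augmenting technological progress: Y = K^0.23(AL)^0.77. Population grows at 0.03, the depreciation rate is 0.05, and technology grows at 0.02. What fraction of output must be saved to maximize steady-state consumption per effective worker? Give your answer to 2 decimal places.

The effective depreciation rate is n + g + δ = 0.03 + 0.02 + 0.05 = 0.1.
At the golden rule MPK = n+g+δ, and in any Cobb-Douglas steady state s = (n+g+δ)·k/y = MPK·k/y = capital's share 0.23.

s_gold = 0.23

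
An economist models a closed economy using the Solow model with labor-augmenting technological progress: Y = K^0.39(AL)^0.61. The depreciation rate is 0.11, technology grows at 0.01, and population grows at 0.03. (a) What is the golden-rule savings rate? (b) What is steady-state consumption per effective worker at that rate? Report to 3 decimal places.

Capital per effective worker breaks even when investment replaces (n + g + δ)·k; here n + g + δ = 0.15.
For Cobb-Douglas, s_gold equals capital's share: s_gold = 0.39.
Golden rule sets MPK = n+g+δ: 0.39·k^(0.39−1) = 0.15, so k_gold = (0.39/0.15)^(1/0.61) ≈ 4.7894.
y_gold = 4.7894^0.39 ≈ 1.8421; c_gold = (1−0.39)·y_gold ≈ 1.1237.

(a) s_gold = 0.390; (b) c_gold ≈ 1.124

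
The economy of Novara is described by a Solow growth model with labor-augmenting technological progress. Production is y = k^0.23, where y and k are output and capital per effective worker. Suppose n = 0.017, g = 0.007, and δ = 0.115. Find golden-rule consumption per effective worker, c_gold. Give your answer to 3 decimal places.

c_gold ≈ 0.895

Break-even investment rate: n + g + δ = 0.017 + 0.007 + 0.115 = 0.139.
Golden rule sets MPK = n+g+δ: 0.23·k^(0.23−1) = 0.139, so k_gold = (0.23/0.139)^(1/0.77) ≈ 1.9233.
y_gold = 1.9233^0.23 ≈ 1.1623.
c_gold = y_gold − (n+g+δ)·k_gold = 1.1623 − 0.139·1.9233 ≈ 0.8950.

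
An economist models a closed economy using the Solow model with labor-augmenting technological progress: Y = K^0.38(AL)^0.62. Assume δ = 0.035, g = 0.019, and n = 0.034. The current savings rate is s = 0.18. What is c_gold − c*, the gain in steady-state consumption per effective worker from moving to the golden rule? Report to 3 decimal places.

The effective depreciation rate is n + g + δ = 0.034 + 0.019 + 0.035 = 0.088.
Current steady state (s = 0.18): k* = (0.18/0.088)^(1/0.62) ≈ 3.1716, y* = 3.1716^0.38 ≈ 1.5505, c* = (1−0.18)·1.5505 ≈ 1.2714.
Setting f'(k) = n+g+δ gives 0.38·k^(0.38−1) = 0.088, hence k_gold = (0.38/0.088)^(1/0.62) ≈ 10.5847.
y_gold = 10.5847^0.38 ≈ 2.4512, c_gold = y_gold − 0.088·k_gold ≈ 1.5197.
Gain: Δc = 1.5197 − 1.2714 ≈ 0.2483.

Δc ≈ 0.248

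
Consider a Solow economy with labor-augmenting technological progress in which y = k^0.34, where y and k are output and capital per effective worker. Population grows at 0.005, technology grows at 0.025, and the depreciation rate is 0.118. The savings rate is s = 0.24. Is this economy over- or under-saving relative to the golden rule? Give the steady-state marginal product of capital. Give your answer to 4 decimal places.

n + g + δ = 0.005 + 0.025 + 0.118 = 0.148.
Steady-state k*: s·k^0.34 = 0.148·k gives k* = (0.24/0.148)^(1/0.66) ≈ 2.0802.
MPK = 0.34·2.0802^(-0.66) ≈ 0.2097.
MPK > n+g+δ = 0.148, so the economy is dynamically efficient (under-saving).

under-saving; MPK ≈ 0.2097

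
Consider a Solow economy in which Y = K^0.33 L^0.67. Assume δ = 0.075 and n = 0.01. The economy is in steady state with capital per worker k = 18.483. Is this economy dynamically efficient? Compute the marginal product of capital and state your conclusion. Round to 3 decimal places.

dynamically inefficient; MPK ≈ 0.047

The effective depreciation rate is n + δ = 0.01 + 0.075 = 0.085.
MPK = 0.33·k^(0.33−1) = 0.33·18.483^(-0.67) ≈ 0.0467.
MPK < 0.085, so the economy is dynamically inefficient (over-saving).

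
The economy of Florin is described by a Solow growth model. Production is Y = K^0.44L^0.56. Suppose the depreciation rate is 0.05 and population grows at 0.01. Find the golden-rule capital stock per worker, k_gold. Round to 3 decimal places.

The effective depreciation rate is n + δ = 0.01 + 0.05 = 0.06.
Maximizing c = f(k) − (n+δ)·k gives f'(k) = n+δ, i.e. 0.44·k^(0.44−1) = 0.06, so k_gold = (0.44/0.06)^(1/0.56) ≈ 35.0898.

k_gold ≈ 35.090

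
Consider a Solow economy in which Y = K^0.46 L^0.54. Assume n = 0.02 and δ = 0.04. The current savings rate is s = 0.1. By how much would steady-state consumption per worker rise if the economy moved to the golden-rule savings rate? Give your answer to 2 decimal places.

The effective depreciation rate is n + δ = 0.02 + 0.04 = 0.06.
Current steady state (s = 0.1): k* = (0.1/0.06)^(1/0.54) ≈ 2.5753, y* = 2.5753^0.46 ≈ 1.5452, c* = (1−0.1)·1.5452 ≈ 1.3907.
Golden rule sets MPK = n+δ: 0.46·k^(0.46−1) = 0.06, so k_gold = (0.46/0.06)^(1/0.54) ≈ 43.4671.
y_gold = 43.4671^0.46 ≈ 5.6696, c_gold = y_gold − 0.06·k_gold ≈ 3.0616.
Gain: Δc = 3.0616 − 1.3907 ≈ 1.6709.

Δc ≈ 1.67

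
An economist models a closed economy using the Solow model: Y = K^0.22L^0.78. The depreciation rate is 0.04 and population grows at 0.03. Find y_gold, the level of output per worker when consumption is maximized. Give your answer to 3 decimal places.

y_gold ≈ 1.381

Capital per worker breaks even when investment replaces (n + δ)·k; here n + δ = 0.07.
At the golden rule the marginal product of capital equals n+δ: 0.22·k^(0.22−1) = 0.07. Solving, k_gold = (0.22/0.07)^(1/0.78) ≈ 4.3411.
Output: y_gold = k_gold^0.22 = 4.3411^0.22 ≈ 1.3812.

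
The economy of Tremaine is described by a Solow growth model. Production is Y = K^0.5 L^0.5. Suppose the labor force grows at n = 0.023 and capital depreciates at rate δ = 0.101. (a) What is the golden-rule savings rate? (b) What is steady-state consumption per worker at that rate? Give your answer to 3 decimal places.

Capital per worker breaks even when investment replaces (n + δ)·k; here n + δ = 0.124.
For Cobb-Douglas, s_gold equals capital's share: s_gold = 0.5.
Golden rule sets MPK = n+δ: 0.5·k^(0.5−1) = 0.124, so k_gold = (0.5/0.124)^(1/0.5) ≈ 16.2591.
y_gold = 16.2591^0.5 ≈ 4.0323; c_gold = (1−0.5)·y_gold ≈ 2.0161.

(a) s_gold = 0.500; (b) c_gold ≈ 2.016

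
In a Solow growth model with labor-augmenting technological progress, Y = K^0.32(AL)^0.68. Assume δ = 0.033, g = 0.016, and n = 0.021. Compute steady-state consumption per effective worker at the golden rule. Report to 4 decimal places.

c_gold ≈ 1.3903

n + g + δ = 0.021 + 0.016 + 0.033 = 0.07.
At the golden rule the marginal product of capital equals n+g+δ: 0.32·k^(0.32−1) = 0.07. Solving, k_gold = (0.32/0.07)^(1/0.68) ≈ 9.3468.
y_gold = 9.3468^0.32 ≈ 2.0446.
c_gold = y_gold − (n+g+δ)·k_gold = 2.0446 − 0.07·9.3468 ≈ 1.3903.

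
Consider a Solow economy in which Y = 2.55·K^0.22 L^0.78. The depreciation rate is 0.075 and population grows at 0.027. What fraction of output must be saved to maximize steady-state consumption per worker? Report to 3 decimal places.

The effective depreciation rate is n + δ = 0.027 + 0.075 = 0.102.
At the golden rule MPK = n+δ, and in any Cobb-Douglas steady state s = (n+δ)·k/y = MPK·k/y = capital's share 0.22.

s_gold = 0.220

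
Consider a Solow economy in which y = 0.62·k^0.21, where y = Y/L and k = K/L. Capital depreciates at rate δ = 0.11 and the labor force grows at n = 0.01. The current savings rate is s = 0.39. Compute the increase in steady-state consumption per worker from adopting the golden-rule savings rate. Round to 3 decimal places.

Capital per worker breaks even when investment replaces (n + δ)·k; here n + δ = 0.12.
Current steady state (s = 0.39): k* = (0.39·0.62/0.12)^(1/0.79) ≈ 2.4275, y* = 0.62·2.4275^0.21 ≈ 0.7469, c* = (1−0.39)·0.7469 ≈ 0.4556.
At the golden rule the marginal product of capital equals n+δ: 0.21·0.62·k^(0.21−1) = 0.12. Solving, k_gold = (0.21·0.62/0.12)^(1/0.79) ≈ 1.1088.
y_gold = 0.62·1.1088^0.21 ≈ 0.6336, c_gold = y_gold − 0.12·k_gold ≈ 0.5005.
Gain: Δc = 0.5005 − 0.4556 ≈ 0.0449.

Δc ≈ 0.045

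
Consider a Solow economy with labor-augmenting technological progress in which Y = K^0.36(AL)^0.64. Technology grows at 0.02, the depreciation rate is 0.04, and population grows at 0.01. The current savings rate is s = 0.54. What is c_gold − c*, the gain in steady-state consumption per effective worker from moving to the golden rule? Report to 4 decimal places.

Capital per effective worker breaks even when investment replaces (n + g + δ)·k; here n + g + δ = 0.07.
Current steady state (s = 0.54): k* = (0.54/0.07)^(1/0.64) ≈ 24.3444, y* = 24.3444^0.36 ≈ 3.1558, c* = (1−0.54)·3.1558 ≈ 1.4516.
At the golden rule the marginal product of capital equals n+g+δ: 0.36·k^(0.36−1) = 0.07. Solving, k_gold = (0.36/0.07)^(1/0.64) ≈ 12.9198.
y_gold = 12.9198^0.36 ≈ 2.5122, c_gold = y_gold − 0.07·k_gold ≈ 1.6078.
Gain: Δc = 1.6078 − 1.4516 ≈ 0.1562.

Δc ≈ 0.1562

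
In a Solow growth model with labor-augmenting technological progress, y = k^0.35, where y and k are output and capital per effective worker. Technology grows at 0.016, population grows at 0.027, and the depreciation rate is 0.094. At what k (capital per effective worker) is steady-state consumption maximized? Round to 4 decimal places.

n + g + δ = 0.027 + 0.016 + 0.094 = 0.137.
Setting f'(k) = n+g+δ gives 0.35·k^(0.35−1) = 0.137, hence k_gold = (0.35/0.137)^(1/0.65) ≈ 4.2334.

k_gold ≈ 4.2334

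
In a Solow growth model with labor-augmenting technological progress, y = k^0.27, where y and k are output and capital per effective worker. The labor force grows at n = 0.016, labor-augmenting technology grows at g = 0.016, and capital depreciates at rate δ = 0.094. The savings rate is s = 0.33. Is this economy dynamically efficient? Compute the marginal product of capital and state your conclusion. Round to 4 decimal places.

dynamically inefficient; MPK ≈ 0.1031

n + g + δ = 0.016 + 0.016 + 0.094 = 0.126.
Steady-state k*: s·k^0.27 = 0.126·k gives k* = (0.33/0.126)^(1/0.73) ≈ 3.7394.
MPK = 0.27·3.7394^(-0.73) ≈ 0.1031.
MPK < n+g+δ = 0.126, so the economy is dynamically inefficient (over-saving).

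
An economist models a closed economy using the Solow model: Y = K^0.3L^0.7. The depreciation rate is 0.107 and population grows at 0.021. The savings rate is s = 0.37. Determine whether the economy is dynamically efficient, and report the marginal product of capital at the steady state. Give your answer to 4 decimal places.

Capital per worker breaks even when investment replaces (n + δ)·k; here n + δ = 0.128.
Steady-state k*: s·k^0.3 = 0.128·k gives k* = (0.37/0.128)^(1/0.7) ≈ 4.5557.
MPK = 0.3·4.5557^(-0.7) ≈ 0.1038.
MPK < n+δ = 0.128, so the economy is dynamically inefficient (over-saving).

dynamically inefficient; MPK ≈ 0.1038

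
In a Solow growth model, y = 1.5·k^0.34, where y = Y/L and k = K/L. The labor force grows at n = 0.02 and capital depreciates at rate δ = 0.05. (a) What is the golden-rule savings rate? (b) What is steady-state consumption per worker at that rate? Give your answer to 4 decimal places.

Break-even investment rate: n + δ = 0.02 + 0.05 = 0.07.
For Cobb-Douglas, s_gold equals capital's share: s_gold = 0.34.
Setting f'(k) = n+δ gives 0.34·1.5·k^(0.34−1) = 0.07, hence k_gold = (0.34·1.5/0.07)^(1/0.66) ≈ 20.2664.
y_gold = 1.5·20.2664^0.34 ≈ 4.1725; c_gold = (1−0.34)·y_gold ≈ 2.7538.

(a) s_gold = 0.3400; (b) c_gold ≈ 2.7538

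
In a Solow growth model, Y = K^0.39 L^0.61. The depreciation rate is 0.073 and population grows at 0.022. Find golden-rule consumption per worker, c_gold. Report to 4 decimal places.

n + δ = 0.022 + 0.073 = 0.095.
Setting f'(k) = n+δ gives 0.39·k^(0.39−1) = 0.095, hence k_gold = (0.39/0.095)^(1/0.61) ≈ 10.1269.
y_gold = 10.1269^0.39 ≈ 2.4668.
c_gold = y_gold − (n+δ)·k_gold = 2.4668 − 0.095·10.1269 ≈ 1.5048.

c_gold ≈ 1.5048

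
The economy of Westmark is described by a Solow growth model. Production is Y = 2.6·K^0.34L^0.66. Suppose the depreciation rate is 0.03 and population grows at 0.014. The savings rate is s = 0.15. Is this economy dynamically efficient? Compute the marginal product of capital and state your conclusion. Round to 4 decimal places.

Break-even investment rate: n + δ = 0.014 + 0.03 = 0.044.
Steady-state k*: s·A·k^0.34 = 0.044·k gives k* = (0.15·2.6/0.044)^(1/0.66) ≈ 27.2757.
MPK = 0.34·2.6·27.2757^(-0.66) ≈ 0.0997.
MPK > n+δ = 0.044, so the economy is dynamically efficient (under-saving).

dynamically efficient; MPK ≈ 0.0997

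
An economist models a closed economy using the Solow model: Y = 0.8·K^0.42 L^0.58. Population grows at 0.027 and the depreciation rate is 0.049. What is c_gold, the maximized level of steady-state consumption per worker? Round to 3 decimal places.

c_gold ≈ 1.361

Capital per worker breaks even when investment replaces (n + δ)·k; here n + δ = 0.076.
At the golden rule the marginal product of capital equals n+δ: 0.42·0.8·k^(0.42−1) = 0.076. Solving, k_gold = (0.42·0.8/0.076)^(1/0.58) ≈ 12.9711.
y_gold = 0.8·12.9711^0.42 ≈ 2.3471.
c_gold = y_gold − (n+δ)·k_gold = 2.3471 − 0.076·12.9711 ≈ 1.3613.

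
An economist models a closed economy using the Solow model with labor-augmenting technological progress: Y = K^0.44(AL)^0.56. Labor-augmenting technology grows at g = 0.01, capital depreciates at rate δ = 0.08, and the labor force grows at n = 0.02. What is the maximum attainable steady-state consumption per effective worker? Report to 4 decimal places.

c_gold ≈ 1.6643

Break-even investment rate: n + g + δ = 0.02 + 0.01 + 0.08 = 0.11.
Setting f'(k) = n+g+δ gives 0.44·k^(0.44−1) = 0.11, hence k_gold = (0.44/0.11)^(1/0.56) ≈ 11.8880.
y_gold = 11.8880^0.44 ≈ 2.9720.
c_gold = y_gold − (n+g+δ)·k_gold = 2.9720 − 0.11·11.8880 ≈ 1.6643.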